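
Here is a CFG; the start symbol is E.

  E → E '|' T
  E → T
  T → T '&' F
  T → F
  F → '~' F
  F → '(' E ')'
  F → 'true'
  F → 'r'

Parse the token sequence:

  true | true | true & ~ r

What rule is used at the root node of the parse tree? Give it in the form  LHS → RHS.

[E [E [E [T [F true]]] | [T [F true]]] | [T [T [F true]] & [F ~ [F r]]]]

E → E '|' T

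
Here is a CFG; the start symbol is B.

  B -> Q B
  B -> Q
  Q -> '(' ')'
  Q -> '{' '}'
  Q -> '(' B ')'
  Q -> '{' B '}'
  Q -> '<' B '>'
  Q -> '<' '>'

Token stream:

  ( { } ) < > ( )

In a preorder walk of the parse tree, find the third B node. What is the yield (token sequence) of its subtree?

< > ( )

[B [Q ( [B [Q { }]] )] [B [Q < >] [B [Q ( )]]]]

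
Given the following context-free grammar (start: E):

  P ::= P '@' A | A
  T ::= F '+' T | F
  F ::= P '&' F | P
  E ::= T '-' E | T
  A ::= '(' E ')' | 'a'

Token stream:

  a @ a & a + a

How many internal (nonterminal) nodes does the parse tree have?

[E [T [F [P [P [A a]] @ [A a]] & [F [P [A a]]]] + [T [F [P [A a]]]]]]

14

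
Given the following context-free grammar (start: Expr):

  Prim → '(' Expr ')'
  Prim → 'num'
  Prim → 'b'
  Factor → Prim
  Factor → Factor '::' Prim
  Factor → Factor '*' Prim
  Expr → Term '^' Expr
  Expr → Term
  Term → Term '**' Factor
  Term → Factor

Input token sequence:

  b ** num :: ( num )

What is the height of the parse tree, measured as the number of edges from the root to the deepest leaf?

8

[Expr [Term [Term [Factor [Prim b]]] ** [Factor [Factor [Prim num]] :: [Prim ( [Expr [Term [Factor [Prim num]]]] )]]]]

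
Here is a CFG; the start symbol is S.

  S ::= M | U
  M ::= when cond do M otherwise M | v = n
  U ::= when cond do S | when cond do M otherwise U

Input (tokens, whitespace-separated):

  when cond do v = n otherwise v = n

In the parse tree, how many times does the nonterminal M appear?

3

[S [M when cond do [M v = n] otherwise [M v = n]]]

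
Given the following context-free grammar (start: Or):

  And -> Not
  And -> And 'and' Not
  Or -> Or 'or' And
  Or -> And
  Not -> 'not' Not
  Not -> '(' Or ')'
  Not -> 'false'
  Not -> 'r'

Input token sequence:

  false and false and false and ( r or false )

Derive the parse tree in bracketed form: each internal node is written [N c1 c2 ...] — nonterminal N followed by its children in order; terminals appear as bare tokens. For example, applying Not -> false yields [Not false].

Or
And
And and Not
And and Not and Not
And and Not and Not and Not
Not and Not and Not and Not
false and Not and Not and Not
false and false and Not and Not
false and false and false and Not
false and false and false and ( Or )
false and false and false and ( Or or And )
false and false and false and ( And or And )
false and false and false and ( Not or And )
false and false and false and ( r or And )
false and false and false and ( r or Not )
false and false and false and ( r or false )

[Or [And [And [And [And [Not false]] and [Not false]] and [Not false]] and [Not ( [Or [Or [And [Not r]]] or [And [Not false]]] )]]]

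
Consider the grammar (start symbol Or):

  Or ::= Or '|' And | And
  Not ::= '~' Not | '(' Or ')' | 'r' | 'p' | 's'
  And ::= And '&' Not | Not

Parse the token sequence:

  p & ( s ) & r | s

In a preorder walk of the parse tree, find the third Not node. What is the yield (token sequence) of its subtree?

[Or [Or [And [And [And [Not p]] & [Not ( [Or [And [Not s]]] )]] & [Not r]]] | [And [Not s]]]

s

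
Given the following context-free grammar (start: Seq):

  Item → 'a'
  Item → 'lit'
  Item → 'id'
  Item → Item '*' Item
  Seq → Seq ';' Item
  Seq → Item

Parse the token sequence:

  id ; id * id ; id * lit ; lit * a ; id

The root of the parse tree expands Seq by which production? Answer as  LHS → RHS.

Seq → Seq ';' Item

[Seq [Seq [Seq [Seq [Seq [Item id]] ; [Item [Item id] * [Item id]]] ; [Item [Item id] * [Item lit]]] ; [Item [Item lit] * [Item a]]] ; [Item id]]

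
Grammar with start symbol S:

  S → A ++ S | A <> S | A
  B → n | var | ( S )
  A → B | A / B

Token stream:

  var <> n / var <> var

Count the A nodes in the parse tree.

[S [A [B var]] <> [S [A [A [B n]] / [B var]] <> [S [A [B var]]]]]

4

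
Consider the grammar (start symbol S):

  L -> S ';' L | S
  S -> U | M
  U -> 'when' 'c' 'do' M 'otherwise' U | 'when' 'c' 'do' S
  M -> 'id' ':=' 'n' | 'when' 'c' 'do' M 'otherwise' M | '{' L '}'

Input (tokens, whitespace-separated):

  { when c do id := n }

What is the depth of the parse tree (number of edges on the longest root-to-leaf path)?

7

[S [M { [L [S [U when c do [S [M id := n]]]]] }]]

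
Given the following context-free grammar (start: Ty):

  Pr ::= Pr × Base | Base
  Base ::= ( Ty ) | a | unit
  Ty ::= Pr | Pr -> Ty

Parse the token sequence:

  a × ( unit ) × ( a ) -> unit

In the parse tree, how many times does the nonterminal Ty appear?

4

[Ty [Pr [Pr [Pr [Base a]] × [Base ( [Ty [Pr [Base unit]]] )]] × [Base ( [Ty [Pr [Base a]]] )]] -> [Ty [Pr [Base unit]]]]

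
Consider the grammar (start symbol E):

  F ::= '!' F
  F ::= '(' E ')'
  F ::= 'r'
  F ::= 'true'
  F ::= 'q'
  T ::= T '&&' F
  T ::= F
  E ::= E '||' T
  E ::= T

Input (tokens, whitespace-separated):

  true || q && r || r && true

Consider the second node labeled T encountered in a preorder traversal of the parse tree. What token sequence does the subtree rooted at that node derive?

q && r

[E [E [E [T [F true]]] || [T [T [F q]] && [F r]]] || [T [T [F r]] && [F true]]]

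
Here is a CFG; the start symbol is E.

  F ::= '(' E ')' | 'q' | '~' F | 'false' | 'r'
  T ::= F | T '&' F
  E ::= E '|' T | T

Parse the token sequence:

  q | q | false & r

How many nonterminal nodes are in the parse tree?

11

[E [E [E [T [F q]]] | [T [F q]]] | [T [T [F false]] & [F r]]]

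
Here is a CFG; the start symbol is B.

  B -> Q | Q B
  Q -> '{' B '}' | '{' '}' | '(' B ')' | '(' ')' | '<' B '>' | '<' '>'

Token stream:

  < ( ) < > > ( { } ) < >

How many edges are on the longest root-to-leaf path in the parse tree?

[B [Q < [B [Q ( )] [B [Q < >]]] >] [B [Q ( [B [Q { }]] )] [B [Q < >]]]]

5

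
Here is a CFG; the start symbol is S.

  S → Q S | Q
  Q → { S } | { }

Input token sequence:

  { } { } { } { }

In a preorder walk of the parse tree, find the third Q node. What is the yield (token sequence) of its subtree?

{ }

[S [Q { }] [S [Q { }] [S [Q { }] [S [Q { }]]]]]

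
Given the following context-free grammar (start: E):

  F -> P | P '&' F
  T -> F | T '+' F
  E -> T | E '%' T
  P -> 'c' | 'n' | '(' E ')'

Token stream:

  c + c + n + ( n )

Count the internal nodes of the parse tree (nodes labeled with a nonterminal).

[E [T [T [T [T [F [P c]]] + [F [P c]]] + [F [P n]]] + [F [P ( [E [T [F [P n]]]] )]]]]

17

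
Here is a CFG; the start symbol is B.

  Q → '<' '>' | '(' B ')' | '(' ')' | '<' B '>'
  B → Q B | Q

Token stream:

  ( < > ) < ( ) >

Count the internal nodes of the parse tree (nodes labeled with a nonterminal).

[B [Q ( [B [Q < >]] )] [B [Q < [B [Q ( )]] >]]]

8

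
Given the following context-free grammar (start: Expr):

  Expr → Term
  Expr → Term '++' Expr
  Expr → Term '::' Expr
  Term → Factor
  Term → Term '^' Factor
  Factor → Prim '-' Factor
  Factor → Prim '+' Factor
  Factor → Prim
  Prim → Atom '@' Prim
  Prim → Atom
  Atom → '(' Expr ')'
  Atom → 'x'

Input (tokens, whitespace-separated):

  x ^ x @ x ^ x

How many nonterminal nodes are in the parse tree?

[Expr [Term [Term [Term [Factor [Prim [Atom x]]]] ^ [Factor [Prim [Atom x] @ [Prim [Atom x]]]]] ^ [Factor [Prim [Atom x]]]]]

15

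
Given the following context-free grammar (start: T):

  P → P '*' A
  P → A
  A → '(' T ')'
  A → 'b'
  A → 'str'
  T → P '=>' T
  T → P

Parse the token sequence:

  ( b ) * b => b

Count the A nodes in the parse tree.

[T [P [P [A ( [T [P [A b]]] )]] * [A b]] => [T [P [A b]]]]

4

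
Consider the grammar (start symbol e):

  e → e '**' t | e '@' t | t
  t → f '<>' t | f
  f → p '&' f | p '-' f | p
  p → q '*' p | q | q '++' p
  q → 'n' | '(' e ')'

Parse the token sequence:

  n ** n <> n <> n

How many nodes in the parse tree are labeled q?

4

[e [e [t [f [p [q n]]]]] ** [t [f [p [q n]]] <> [t [f [p [q n]]] <> [t [f [p [q n]]]]]]]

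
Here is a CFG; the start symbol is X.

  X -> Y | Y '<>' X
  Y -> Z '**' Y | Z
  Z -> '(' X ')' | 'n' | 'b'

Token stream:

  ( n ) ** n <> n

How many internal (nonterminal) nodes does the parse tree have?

11

[X [Y [Z ( [X [Y [Z n]]] )] ** [Y [Z n]]] <> [X [Y [Z n]]]]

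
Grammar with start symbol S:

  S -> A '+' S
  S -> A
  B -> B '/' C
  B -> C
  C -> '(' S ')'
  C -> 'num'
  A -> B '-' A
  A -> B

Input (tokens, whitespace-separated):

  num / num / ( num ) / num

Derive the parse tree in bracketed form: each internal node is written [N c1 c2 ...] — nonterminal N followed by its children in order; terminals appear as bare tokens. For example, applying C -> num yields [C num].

[S [A [B [B [B [B [C num]] / [C num]] / [C ( [S [A [B [C num]]]] )]] / [C num]]]]

S
A
B
B / C
B / C / C
B / C / C / C
C / C / C / C
num / C / C / C
num / num / C / C
num / num / ( S ) / C
num / num / ( A ) / C
num / num / ( B ) / C
num / num / ( C ) / C
num / num / ( num ) / C
num / num / ( num ) / num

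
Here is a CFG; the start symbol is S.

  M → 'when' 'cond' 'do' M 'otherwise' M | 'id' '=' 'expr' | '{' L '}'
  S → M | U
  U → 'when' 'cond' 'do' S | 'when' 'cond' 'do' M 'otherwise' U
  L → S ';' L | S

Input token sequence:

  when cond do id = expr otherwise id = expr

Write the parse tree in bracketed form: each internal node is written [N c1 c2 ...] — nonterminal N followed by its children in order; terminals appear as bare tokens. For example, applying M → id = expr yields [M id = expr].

S
M
when cond do M otherwise M
when cond do id = expr otherwise M
when cond do id = expr otherwise id = expr

[S [M when cond do [M id = expr] otherwise [M id = expr]]]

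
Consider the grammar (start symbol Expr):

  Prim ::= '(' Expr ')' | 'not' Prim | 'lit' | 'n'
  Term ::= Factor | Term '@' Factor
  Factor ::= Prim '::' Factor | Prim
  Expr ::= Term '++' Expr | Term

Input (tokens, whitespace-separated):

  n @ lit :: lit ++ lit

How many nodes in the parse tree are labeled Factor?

[Expr [Term [Term [Factor [Prim n]]] @ [Factor [Prim lit] :: [Factor [Prim lit]]]] ++ [Expr [Term [Factor [Prim lit]]]]]

4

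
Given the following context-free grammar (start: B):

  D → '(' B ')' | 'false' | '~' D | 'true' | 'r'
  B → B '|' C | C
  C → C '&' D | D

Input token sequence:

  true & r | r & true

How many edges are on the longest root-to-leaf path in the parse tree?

5

[B [B [C [C [D true]] & [D r]]] | [C [C [D r]] & [D true]]]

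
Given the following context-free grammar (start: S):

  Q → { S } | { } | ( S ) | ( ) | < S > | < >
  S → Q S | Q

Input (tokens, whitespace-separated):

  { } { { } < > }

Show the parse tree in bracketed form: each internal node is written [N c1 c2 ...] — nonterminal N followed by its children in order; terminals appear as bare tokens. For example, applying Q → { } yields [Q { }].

[S [Q { }] [S [Q { [S [Q { }] [S [Q < >]]] }]]]

S
Q S
{ } S
{ } Q
{ } { S }
{ } { Q S }
{ } { { } S }
{ } { { } Q }
{ } { { } < > }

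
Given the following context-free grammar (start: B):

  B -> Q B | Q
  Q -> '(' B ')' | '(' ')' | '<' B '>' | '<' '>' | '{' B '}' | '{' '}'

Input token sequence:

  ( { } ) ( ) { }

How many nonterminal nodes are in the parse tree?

8

[B [Q ( [B [Q { }]] )] [B [Q ( )] [B [Q { }]]]]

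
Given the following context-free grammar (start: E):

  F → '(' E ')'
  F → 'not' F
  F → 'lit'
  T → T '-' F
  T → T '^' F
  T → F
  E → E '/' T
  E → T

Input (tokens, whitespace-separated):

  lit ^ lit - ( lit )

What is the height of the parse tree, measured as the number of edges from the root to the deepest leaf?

[E [T [T [T [F lit]] ^ [F lit]] - [F ( [E [T [F lit]]] )]]]

6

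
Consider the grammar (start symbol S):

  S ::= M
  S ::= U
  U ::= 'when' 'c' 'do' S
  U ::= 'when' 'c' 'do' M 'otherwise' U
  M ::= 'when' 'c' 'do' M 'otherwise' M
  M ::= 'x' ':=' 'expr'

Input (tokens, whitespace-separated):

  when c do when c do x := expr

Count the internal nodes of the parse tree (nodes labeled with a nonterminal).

[S [U when c do [S [U when c do [S [M x := expr]]]]]]

6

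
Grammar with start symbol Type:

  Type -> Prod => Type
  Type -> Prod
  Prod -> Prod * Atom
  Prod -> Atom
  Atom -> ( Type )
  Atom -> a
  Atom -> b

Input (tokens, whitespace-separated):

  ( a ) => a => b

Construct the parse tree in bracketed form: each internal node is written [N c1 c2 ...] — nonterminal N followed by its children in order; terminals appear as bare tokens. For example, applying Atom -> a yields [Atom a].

Type
Prod => Type
Atom => Type
( Type ) => Type
( Prod ) => Type
( Atom ) => Type
( a ) => Type
( a ) => Prod => Type
( a ) => Atom => Type
( a ) => a => Type
( a ) => a => Prod
( a ) => a => Atom
( a ) => a => b

[Type [Prod [Atom ( [Type [Prod [Atom a]]] )]] => [Type [Prod [Atom a]] => [Type [Prod [Atom b]]]]]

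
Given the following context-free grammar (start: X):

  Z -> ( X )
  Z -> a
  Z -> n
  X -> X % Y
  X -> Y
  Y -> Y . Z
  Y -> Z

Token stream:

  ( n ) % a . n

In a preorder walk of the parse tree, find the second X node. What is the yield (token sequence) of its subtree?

[X [X [Y [Z ( [X [Y [Z n]]] )]]] % [Y [Y [Z a]] . [Z n]]]

( n )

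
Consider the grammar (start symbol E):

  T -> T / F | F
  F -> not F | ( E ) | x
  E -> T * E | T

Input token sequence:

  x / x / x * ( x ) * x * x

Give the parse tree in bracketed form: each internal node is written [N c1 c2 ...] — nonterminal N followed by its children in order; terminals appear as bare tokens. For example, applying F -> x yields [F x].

[E [T [T [T [F x]] / [F x]] / [F x]] * [E [T [F ( [E [T [F x]]] )]] * [E [T [F x]] * [E [T [F x]]]]]]

E
T * E
T / F * E
T / F / F * E
F / F / F * E
x / F / F * E
x / x / F * E
x / x / x * E
x / x / x * T * E
x / x / x * F * E
x / x / x * ( E ) * E
x / x / x * ( T ) * E
x / x / x * ( F ) * E
x / x / x * ( x ) * E
x / x / x * ( x ) * T * E
x / x / x * ( x ) * F * E
x / x / x * ( x ) * x * E
x / x / x * ( x ) * x * T
x / x / x * ( x ) * x * F
x / x / x * ( x ) * x * x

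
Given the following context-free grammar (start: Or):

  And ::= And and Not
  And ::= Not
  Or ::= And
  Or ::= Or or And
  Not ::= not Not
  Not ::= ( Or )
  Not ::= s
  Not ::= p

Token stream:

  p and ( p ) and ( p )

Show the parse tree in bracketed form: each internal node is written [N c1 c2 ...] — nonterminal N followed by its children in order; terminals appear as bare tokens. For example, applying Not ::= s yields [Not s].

Or
And
And and Not
And and Not and Not
Not and Not and Not
p and Not and Not
p and ( Or ) and Not
p and ( And ) and Not
p and ( Not ) and Not
p and ( p ) and Not
p and ( p ) and ( Or )
p and ( p ) and ( And )
p and ( p ) and ( Not )
p and ( p ) and ( p )

[Or [And [And [And [Not p]] and [Not ( [Or [And [Not p]]] )]] and [Not ( [Or [And [Not p]]] )]]]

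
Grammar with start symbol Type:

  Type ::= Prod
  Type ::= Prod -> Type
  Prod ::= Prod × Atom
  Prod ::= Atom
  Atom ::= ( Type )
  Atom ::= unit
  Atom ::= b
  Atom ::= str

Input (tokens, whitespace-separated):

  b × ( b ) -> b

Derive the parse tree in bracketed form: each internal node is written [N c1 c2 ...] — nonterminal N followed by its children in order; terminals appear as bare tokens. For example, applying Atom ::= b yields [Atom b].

Type
Prod -> Type
Prod × Atom -> Type
Atom × Atom -> Type
b × Atom -> Type
b × ( Type ) -> Type
b × ( Prod ) -> Type
b × ( Atom ) -> Type
b × ( b ) -> Type
b × ( b ) -> Prod
b × ( b ) -> Atom
b × ( b ) -> b

[Type [Prod [Prod [Atom b]] × [Atom ( [Type [Prod [Atom b]]] )]] -> [Type [Prod [Atom b]]]]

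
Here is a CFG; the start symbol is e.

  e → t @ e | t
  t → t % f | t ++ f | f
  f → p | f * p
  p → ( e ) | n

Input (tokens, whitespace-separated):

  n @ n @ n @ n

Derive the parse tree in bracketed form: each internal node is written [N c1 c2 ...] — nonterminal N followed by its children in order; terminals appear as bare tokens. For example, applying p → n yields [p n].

e
t @ e
f @ e
p @ e
n @ e
n @ t @ e
n @ f @ e
n @ p @ e
n @ n @ e
n @ n @ t @ e
n @ n @ f @ e
n @ n @ p @ e
n @ n @ n @ e
n @ n @ n @ t
n @ n @ n @ f
n @ n @ n @ p
n @ n @ n @ n

[e [t [f [p n]]] @ [e [t [f [p n]]] @ [e [t [f [p n]]] @ [e [t [f [p n]]]]]]]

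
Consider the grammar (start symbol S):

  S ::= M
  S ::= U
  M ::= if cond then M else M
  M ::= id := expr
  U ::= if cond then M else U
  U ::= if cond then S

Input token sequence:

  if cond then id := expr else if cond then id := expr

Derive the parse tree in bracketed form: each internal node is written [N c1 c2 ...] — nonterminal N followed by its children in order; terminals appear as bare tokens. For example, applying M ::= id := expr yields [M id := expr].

[S [U if cond then [M id := expr] else [U if cond then [S [M id := expr]]]]]

S
U
if cond then M else U
if cond then id := expr else U
if cond then id := expr else if cond then S
if cond then id := expr else if cond then M
if cond then id := expr else if cond then id := expr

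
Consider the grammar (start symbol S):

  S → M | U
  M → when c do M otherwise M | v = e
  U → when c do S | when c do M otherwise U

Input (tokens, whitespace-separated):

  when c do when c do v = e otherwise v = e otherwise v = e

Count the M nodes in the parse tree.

[S [M when c do [M when c do [M v = e] otherwise [M v = e]] otherwise [M v = e]]]

5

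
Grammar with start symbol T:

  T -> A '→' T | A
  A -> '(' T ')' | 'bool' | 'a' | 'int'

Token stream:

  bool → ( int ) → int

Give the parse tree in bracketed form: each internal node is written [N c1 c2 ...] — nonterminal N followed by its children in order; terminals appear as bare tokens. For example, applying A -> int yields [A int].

T
A → T
bool → T
bool → A → T
bool → ( T ) → T
bool → ( A ) → T
bool → ( int ) → T
bool → ( int ) → A
bool → ( int ) → int

[T [A bool] → [T [A ( [T [A int]] )] → [T [A int]]]]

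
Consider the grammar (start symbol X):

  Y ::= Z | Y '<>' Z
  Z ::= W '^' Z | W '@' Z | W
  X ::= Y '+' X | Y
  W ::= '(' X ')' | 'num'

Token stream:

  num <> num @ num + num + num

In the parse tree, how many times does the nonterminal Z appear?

5

[X [Y [Y [Z [W num]]] <> [Z [W num] @ [Z [W num]]]] + [X [Y [Z [W num]]] + [X [Y [Z [W num]]]]]]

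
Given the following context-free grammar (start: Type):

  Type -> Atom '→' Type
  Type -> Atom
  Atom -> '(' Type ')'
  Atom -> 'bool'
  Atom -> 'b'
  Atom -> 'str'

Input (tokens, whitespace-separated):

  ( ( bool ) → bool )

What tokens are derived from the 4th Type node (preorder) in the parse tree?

bool

[Type [Atom ( [Type [Atom ( [Type [Atom bool]] )] → [Type [Atom bool]]] )]]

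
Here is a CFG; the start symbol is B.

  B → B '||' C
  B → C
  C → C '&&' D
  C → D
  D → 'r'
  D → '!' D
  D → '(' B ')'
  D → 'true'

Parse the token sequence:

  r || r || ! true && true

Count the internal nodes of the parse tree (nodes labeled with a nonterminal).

[B [B [B [C [D r]]] || [C [D r]]] || [C [C [D ! [D true]]] && [D true]]]

12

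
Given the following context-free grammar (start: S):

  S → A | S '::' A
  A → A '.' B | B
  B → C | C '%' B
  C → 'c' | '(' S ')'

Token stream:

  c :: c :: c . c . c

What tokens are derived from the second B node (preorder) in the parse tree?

c

[S [S [S [A [B [C c]]]] :: [A [B [C c]]]] :: [A [A [A [B [C c]]] . [B [C c]]] . [B [C c]]]]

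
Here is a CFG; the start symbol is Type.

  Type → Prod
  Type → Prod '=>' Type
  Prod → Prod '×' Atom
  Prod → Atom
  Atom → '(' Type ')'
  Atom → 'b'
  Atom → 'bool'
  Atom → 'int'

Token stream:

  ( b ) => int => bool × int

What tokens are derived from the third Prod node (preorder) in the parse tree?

[Type [Prod [Atom ( [Type [Prod [Atom b]]] )]] => [Type [Prod [Atom int]] => [Type [Prod [Prod [Atom bool]] × [Atom int]]]]]

int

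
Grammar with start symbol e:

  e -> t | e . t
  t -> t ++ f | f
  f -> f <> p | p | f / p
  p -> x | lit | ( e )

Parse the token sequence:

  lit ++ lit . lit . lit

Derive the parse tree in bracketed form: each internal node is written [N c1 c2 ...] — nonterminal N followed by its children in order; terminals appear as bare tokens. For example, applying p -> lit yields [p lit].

e
e . t
e . t . t
t . t . t
t ++ f . t . t
f ++ f . t . t
p ++ f . t . t
lit ++ f . t . t
lit ++ p . t . t
lit ++ lit . t . t
lit ++ lit . f . t
lit ++ lit . p . t
lit ++ lit . lit . t
lit ++ lit . lit . f
lit ++ lit . lit . p
lit ++ lit . lit . lit

[e [e [e [t [t [f [p lit]]] ++ [f [p lit]]]] . [t [f [p lit]]]] . [t [f [p lit]]]]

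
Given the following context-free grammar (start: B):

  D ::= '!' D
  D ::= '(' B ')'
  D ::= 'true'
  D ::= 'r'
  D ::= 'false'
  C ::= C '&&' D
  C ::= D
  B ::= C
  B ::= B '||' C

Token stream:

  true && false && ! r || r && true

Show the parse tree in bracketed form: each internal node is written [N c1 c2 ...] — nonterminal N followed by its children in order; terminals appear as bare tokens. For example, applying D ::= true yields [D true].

B
B || C
C || C
C && D || C
C && D && D || C
D && D && D || C
true && D && D || C
true && false && D || C
true && false && ! D || C
true && false && ! r || C
true && false && ! r || C && D
true && false && ! r || D && D
true && false && ! r || r && D
true && false && ! r || r && true

[B [B [C [C [C [D true]] && [D false]] && [D ! [D r]]]] || [C [C [D r]] && [D true]]]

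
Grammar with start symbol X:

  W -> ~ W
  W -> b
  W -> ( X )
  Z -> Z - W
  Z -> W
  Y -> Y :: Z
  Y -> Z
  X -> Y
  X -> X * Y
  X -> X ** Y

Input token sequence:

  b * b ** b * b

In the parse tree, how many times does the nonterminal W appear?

4

[X [X [X [X [Y [Z [W b]]]] * [Y [Z [W b]]]] ** [Y [Z [W b]]]] * [Y [Z [W b]]]]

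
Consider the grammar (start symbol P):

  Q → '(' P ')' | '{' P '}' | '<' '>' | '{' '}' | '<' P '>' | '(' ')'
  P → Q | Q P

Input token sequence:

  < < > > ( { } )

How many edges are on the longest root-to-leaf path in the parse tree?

5

[P [Q < [P [Q < >]] >] [P [Q ( [P [Q { }]] )]]]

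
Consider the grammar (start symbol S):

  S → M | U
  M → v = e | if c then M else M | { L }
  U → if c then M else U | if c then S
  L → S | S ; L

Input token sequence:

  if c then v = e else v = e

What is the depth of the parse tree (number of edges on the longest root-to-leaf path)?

3

[S [M if c then [M v = e] else [M v = e]]]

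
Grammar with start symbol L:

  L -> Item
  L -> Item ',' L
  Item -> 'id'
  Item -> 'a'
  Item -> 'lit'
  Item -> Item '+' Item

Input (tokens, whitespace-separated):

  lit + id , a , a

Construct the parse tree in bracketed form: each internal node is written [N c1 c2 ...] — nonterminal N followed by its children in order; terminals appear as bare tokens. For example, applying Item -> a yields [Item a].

L
Item , L
Item + Item , L
lit + Item , L
lit + id , L
lit + id , Item , L
lit + id , a , L
lit + id , a , Item
lit + id , a , a

[L [Item [Item lit] + [Item id]] , [L [Item a] , [L [Item a]]]]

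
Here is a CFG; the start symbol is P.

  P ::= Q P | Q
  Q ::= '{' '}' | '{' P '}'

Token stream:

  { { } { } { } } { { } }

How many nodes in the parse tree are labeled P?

[P [Q { [P [Q { }] [P [Q { }] [P [Q { }]]]] }] [P [Q { [P [Q { }]] }]]]

6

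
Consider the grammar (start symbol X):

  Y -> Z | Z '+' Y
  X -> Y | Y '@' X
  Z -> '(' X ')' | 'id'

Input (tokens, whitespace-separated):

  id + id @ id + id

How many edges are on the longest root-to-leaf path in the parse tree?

[X [Y [Z id] + [Y [Z id]]] @ [X [Y [Z id] + [Y [Z id]]]]]

5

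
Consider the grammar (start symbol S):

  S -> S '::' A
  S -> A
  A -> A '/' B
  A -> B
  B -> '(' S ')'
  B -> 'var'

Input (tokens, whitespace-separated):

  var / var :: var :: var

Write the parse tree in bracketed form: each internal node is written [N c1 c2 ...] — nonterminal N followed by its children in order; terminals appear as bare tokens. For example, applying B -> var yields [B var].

[S [S [S [A [A [B var]] / [B var]]] :: [A [B var]]] :: [A [B var]]]

S
S :: A
S :: A :: A
A :: A :: A
A / B :: A :: A
B / B :: A :: A
var / B :: A :: A
var / var :: A :: A
var / var :: B :: A
var / var :: var :: A
var / var :: var :: B
var / var :: var :: var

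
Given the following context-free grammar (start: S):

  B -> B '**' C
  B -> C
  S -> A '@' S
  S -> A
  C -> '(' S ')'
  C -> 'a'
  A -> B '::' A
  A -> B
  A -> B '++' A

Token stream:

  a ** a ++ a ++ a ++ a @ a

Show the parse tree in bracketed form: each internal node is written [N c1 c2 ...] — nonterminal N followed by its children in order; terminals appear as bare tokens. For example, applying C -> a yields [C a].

S
A @ S
B ++ A @ S
B ** C ++ A @ S
C ** C ++ A @ S
a ** C ++ A @ S
a ** a ++ A @ S
a ** a ++ B ++ A @ S
a ** a ++ C ++ A @ S
a ** a ++ a ++ A @ S
a ** a ++ a ++ B ++ A @ S
a ** a ++ a ++ C ++ A @ S
a ** a ++ a ++ a ++ A @ S
a ** a ++ a ++ a ++ B @ S
a ** a ++ a ++ a ++ C @ S
a ** a ++ a ++ a ++ a @ S
a ** a ++ a ++ a ++ a @ A
a ** a ++ a ++ a ++ a @ B
a ** a ++ a ++ a ++ a @ C
a ** a ++ a ++ a ++ a @ a

[S [A [B [B [C a]] ** [C a]] ++ [A [B [C a]] ++ [A [B [C a]] ++ [A [B [C a]]]]]] @ [S [A [B [C a]]]]]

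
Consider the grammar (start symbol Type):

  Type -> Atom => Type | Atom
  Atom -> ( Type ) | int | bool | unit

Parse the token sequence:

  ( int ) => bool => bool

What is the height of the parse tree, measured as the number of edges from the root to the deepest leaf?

4

[Type [Atom ( [Type [Atom int]] )] => [Type [Atom bool] => [Type [Atom bool]]]]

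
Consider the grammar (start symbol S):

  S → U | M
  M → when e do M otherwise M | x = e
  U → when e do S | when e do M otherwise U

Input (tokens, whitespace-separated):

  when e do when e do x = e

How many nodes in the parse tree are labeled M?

1

[S [U when e do [S [U when e do [S [M x = e]]]]]]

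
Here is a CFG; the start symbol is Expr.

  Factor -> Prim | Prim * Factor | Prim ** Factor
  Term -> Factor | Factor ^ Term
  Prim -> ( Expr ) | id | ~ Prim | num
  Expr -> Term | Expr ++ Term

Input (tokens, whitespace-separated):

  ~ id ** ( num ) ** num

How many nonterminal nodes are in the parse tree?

[Expr [Term [Factor [Prim ~ [Prim id]] ** [Factor [Prim ( [Expr [Term [Factor [Prim num]]]] )] ** [Factor [Prim num]]]]]]

13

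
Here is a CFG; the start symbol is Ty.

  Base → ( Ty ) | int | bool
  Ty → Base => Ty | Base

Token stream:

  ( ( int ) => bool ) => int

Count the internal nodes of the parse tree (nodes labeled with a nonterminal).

[Ty [Base ( [Ty [Base ( [Ty [Base int]] )] => [Ty [Base bool]]] )] => [Ty [Base int]]]

10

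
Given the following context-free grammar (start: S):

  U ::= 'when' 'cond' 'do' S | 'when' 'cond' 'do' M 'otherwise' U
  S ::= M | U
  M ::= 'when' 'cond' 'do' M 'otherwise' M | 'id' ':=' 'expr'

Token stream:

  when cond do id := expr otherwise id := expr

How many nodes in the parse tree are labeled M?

[S [M when cond do [M id := expr] otherwise [M id := expr]]]

3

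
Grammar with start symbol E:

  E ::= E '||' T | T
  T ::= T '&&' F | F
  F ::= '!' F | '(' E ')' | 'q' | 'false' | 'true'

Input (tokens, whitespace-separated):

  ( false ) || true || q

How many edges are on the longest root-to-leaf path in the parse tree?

8

[E [E [E [T [F ( [E [T [F false]]] )]]] || [T [F true]]] || [T [F q]]]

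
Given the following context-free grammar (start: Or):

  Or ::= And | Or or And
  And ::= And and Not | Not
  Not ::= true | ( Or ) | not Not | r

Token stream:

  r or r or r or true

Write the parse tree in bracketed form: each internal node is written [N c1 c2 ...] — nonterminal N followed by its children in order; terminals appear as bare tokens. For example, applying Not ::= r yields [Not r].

[Or [Or [Or [Or [And [Not r]]] or [And [Not r]]] or [And [Not r]]] or [And [Not true]]]

Or
Or or And
Or or And or And
Or or And or And or And
And or And or And or And
Not or And or And or And
r or And or And or And
r or Not or And or And
r or r or And or And
r or r or Not or And
r or r or r or And
r or r or r or Not
r or r or r or true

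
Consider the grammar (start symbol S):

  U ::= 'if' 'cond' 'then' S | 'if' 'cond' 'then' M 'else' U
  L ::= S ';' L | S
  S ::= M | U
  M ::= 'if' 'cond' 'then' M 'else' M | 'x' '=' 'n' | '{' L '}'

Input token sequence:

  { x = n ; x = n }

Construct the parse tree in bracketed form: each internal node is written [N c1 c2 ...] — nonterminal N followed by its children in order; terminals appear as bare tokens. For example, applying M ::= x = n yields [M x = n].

S
M
{ L }
{ S ; L }
{ M ; L }
{ x = n ; L }
{ x = n ; S }
{ x = n ; M }
{ x = n ; x = n }

[S [M { [L [S [M x = n]] ; [L [S [M x = n]]]] }]]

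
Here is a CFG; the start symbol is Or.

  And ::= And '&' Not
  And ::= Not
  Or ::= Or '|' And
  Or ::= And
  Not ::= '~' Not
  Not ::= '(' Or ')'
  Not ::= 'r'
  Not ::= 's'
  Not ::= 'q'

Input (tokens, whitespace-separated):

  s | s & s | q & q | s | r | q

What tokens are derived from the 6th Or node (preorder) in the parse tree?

[Or [Or [Or [Or [Or [Or [And [Not s]]] | [And [And [Not s]] & [Not s]]] | [And [And [Not q]] & [Not q]]] | [And [Not s]]] | [And [Not r]]] | [And [Not q]]]

s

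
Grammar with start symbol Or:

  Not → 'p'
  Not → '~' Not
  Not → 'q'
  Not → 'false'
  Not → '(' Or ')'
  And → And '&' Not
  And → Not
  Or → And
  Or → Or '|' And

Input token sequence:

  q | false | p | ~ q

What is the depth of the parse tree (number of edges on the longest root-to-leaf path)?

6

[Or [Or [Or [Or [And [Not q]]] | [And [Not false]]] | [And [Not p]]] | [And [Not ~ [Not q]]]]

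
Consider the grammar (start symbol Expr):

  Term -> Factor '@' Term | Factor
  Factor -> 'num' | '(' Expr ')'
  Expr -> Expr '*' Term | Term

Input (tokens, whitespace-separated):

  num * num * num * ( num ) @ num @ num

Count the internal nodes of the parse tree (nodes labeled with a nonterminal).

[Expr [Expr [Expr [Expr [Term [Factor num]]] * [Term [Factor num]]] * [Term [Factor num]]] * [Term [Factor ( [Expr [Term [Factor num]]] )] @ [Term [Factor num] @ [Term [Factor num]]]]]

19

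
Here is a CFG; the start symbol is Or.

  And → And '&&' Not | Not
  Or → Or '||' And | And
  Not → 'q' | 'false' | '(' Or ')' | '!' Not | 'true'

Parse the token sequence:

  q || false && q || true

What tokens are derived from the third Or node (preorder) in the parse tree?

[Or [Or [Or [And [Not q]]] || [And [And [Not false]] && [Not q]]] || [And [Not true]]]

q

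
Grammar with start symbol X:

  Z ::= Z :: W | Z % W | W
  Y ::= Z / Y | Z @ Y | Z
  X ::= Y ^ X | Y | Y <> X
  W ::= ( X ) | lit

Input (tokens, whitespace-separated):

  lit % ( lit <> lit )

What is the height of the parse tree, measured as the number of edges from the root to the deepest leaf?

9

[X [Y [Z [Z [W lit]] % [W ( [X [Y [Z [W lit]]] <> [X [Y [Z [W lit]]]]] )]]]]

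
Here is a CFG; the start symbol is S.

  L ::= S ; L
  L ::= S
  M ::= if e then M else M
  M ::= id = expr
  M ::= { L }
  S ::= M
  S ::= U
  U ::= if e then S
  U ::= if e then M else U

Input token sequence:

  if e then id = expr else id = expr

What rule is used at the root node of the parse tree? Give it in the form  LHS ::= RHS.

S ::= M

[S [M if e then [M id = expr] else [M id = expr]]]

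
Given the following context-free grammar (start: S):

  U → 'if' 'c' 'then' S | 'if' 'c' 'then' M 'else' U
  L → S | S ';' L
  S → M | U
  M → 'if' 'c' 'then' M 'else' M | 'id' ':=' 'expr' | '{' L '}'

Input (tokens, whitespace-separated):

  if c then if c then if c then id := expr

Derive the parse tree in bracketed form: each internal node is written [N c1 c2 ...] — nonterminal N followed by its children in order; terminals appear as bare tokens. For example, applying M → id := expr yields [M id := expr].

S
U
if c then S
if c then U
if c then if c then S
if c then if c then U
if c then if c then if c then S
if c then if c then if c then M
if c then if c then if c then id := expr

[S [U if c then [S [U if c then [S [U if c then [S [M id := expr]]]]]]]]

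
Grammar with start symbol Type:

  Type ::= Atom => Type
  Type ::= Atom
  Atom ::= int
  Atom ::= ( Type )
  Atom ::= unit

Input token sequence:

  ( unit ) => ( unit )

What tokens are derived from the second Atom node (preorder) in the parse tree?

[Type [Atom ( [Type [Atom unit]] )] => [Type [Atom ( [Type [Atom unit]] )]]]

unit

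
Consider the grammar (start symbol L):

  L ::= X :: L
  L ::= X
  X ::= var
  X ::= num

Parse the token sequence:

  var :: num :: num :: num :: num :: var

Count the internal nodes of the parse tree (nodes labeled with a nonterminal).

12

[L [X var] :: [L [X num] :: [L [X num] :: [L [X num] :: [L [X num] :: [L [X var]]]]]]]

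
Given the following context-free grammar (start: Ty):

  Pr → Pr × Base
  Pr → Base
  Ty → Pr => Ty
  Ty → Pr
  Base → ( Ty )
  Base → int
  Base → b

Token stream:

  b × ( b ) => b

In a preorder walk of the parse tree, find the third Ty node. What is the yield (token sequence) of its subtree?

b

[Ty [Pr [Pr [Base b]] × [Base ( [Ty [Pr [Base b]]] )]] => [Ty [Pr [Base b]]]]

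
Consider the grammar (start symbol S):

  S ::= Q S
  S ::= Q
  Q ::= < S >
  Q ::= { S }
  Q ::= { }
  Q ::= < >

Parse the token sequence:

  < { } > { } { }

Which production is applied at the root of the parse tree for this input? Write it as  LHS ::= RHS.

[S [Q < [S [Q { }]] >] [S [Q { }] [S [Q { }]]]]

S ::= Q S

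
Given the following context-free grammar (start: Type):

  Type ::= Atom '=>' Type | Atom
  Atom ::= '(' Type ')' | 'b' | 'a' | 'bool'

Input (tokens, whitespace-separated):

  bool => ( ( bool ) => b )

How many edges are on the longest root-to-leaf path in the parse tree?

7

[Type [Atom bool] => [Type [Atom ( [Type [Atom ( [Type [Atom bool]] )] => [Type [Atom b]]] )]]]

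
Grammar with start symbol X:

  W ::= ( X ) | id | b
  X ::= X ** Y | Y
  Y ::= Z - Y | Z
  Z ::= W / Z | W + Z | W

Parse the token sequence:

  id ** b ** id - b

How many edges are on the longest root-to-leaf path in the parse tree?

[X [X [X [Y [Z [W id]]]] ** [Y [Z [W b]]]] ** [Y [Z [W id]] - [Y [Z [W b]]]]]

6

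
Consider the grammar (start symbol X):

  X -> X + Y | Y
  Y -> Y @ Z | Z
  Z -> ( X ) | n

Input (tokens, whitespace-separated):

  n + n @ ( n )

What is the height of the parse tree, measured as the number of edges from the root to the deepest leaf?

6

[X [X [Y [Z n]]] + [Y [Y [Z n]] @ [Z ( [X [Y [Z n]]] )]]]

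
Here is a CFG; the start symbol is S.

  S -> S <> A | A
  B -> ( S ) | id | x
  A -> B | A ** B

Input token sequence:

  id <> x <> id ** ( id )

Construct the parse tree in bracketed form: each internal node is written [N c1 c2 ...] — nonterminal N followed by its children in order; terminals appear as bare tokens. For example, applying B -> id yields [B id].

S
S <> A
S <> A <> A
A <> A <> A
B <> A <> A
id <> A <> A
id <> B <> A
id <> x <> A
id <> x <> A ** B
id <> x <> B ** B
id <> x <> id ** B
id <> x <> id ** ( S )
id <> x <> id ** ( A )
id <> x <> id ** ( B )
id <> x <> id ** ( id )

[S [S [S [A [B id]]] <> [A [B x]]] <> [A [A [B id]] ** [B ( [S [A [B id]]] )]]]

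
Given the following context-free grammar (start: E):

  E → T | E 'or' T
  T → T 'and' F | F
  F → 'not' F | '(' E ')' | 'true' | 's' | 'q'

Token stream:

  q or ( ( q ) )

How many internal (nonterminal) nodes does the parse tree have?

[E [E [T [F q]]] or [T [F ( [E [T [F ( [E [T [F q]]] )]]] )]]]

12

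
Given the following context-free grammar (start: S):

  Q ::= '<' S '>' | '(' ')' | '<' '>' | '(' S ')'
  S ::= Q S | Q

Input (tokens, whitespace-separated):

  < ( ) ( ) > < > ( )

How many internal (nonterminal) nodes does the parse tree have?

10

[S [Q < [S [Q ( )] [S [Q ( )]]] >] [S [Q < >] [S [Q ( )]]]]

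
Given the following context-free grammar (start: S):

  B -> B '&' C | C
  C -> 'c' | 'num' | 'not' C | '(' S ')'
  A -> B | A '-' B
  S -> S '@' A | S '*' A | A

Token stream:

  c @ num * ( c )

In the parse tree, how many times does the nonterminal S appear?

4

[S [S [S [A [B [C c]]]] @ [A [B [C num]]]] * [A [B [C ( [S [A [B [C c]]]] )]]]]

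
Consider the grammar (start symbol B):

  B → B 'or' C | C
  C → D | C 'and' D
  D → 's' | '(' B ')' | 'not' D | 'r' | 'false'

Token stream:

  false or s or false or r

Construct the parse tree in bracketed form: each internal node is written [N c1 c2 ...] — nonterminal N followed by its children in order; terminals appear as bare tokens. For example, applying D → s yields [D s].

[B [B [B [B [C [D false]]] or [C [D s]]] or [C [D false]]] or [C [D r]]]

B
B or C
B or C or C
B or C or C or C
C or C or C or C
D or C or C or C
false or C or C or C
false or D or C or C
false or s or C or C
false or s or D or C
false or s or false or C
false or s or false or D
false or s or false or r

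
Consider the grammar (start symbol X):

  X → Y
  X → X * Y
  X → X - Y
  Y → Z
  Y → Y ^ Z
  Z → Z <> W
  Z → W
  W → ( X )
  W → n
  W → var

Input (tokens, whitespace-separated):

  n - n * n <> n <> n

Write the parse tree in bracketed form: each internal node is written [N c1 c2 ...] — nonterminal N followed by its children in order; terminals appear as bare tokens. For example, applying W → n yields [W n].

[X [X [X [Y [Z [W n]]]] - [Y [Z [W n]]]] * [Y [Z [Z [Z [W n]] <> [W n]] <> [W n]]]]

X
X * Y
X - Y * Y
Y - Y * Y
Z - Y * Y
W - Y * Y
n - Y * Y
n - Z * Y
n - W * Y
n - n * Y
n - n * Z
n - n * Z <> W
n - n * Z <> W <> W
n - n * W <> W <> W
n - n * n <> W <> W
n - n * n <> n <> W
n - n * n <> n <> n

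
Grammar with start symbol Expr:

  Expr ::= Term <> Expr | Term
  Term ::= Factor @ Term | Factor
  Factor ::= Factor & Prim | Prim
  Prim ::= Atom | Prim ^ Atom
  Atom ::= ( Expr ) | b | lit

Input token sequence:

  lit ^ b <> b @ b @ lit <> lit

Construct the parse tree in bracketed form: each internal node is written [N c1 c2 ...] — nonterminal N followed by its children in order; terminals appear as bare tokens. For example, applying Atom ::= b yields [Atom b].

[Expr [Term [Factor [Prim [Prim [Atom lit]] ^ [Atom b]]]] <> [Expr [Term [Factor [Prim [Atom b]]] @ [Term [Factor [Prim [Atom b]]] @ [Term [Factor [Prim [Atom lit]]]]]] <> [Expr [Term [Factor [Prim [Atom lit]]]]]]]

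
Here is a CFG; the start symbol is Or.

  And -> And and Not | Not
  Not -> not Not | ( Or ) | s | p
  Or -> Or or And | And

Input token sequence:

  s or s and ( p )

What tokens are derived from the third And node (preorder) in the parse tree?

s

[Or [Or [And [Not s]]] or [And [And [Not s]] and [Not ( [Or [And [Not p]]] )]]]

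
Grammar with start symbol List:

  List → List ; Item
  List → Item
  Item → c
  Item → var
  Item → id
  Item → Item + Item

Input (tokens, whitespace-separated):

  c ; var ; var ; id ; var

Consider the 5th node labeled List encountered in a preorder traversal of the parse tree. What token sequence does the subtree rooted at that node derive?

c

[List [List [List [List [List [Item c]] ; [Item var]] ; [Item var]] ; [Item id]] ; [Item var]]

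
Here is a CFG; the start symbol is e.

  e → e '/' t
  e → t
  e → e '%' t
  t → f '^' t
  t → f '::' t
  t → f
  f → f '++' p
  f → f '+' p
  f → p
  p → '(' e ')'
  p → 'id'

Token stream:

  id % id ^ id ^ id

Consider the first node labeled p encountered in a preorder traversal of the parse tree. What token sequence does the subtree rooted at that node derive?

id

[e [e [t [f [p id]]]] % [t [f [p id]] ^ [t [f [p id]] ^ [t [f [p id]]]]]]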